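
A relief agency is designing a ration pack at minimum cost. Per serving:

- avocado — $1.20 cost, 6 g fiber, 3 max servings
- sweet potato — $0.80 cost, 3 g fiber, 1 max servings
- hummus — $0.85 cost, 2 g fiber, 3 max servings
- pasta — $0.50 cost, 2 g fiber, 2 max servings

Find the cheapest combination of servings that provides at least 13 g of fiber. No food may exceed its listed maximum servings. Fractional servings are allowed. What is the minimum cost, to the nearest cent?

Cost per g of fiber: avocado $0.2000, pasta $0.2500, sweet potato $0.2667, hummus $0.4250.
Take 2.167 servings of avocado: +13.0 g fiber for $2.60 (total $2.60, still need 0.0 g).
Greedy by cheapest-per-g is optimal for a single linear constraint, so the minimum cost is $2.60.

$2.60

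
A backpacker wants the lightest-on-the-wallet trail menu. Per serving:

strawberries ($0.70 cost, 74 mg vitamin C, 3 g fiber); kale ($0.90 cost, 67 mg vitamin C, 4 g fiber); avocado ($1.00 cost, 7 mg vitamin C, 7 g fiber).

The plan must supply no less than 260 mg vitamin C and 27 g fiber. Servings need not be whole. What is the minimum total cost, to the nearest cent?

$4.75

At the optimum either one food covers both requirements or two foods hit both targets exactly; no other combination can be cheaper.
strawberries only: max(260/74, 27/3) = 9 servings → $6.30.
kale only: max(260/67, 27/4) = 6.75 servings → $6.08.
avocado only: max(260/7, 27/7) = 37.14 servings → $37.14.
strawberries + kale: the both-tight solution has a negative serving — not a feasible corner.
strawberries + avocado with both tight: 3.282 servings and 2.451 servings → $4.75.
kale + avocado with both tight: 3.698 servings and 1.744 servings → $5.07.
So the least-cost plan costs $4.75.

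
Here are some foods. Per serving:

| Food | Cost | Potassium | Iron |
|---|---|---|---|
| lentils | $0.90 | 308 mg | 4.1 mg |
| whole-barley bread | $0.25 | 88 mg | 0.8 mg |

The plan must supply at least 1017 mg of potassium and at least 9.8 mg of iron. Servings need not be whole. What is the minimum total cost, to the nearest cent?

$2.90

Compare the cost at each extreme point of the feasible region.
lentils only: max(1017/308, 9.8/4.1) = 3.302 servings → $2.97.
whole-barley bread only: max(1017/88, 9.8/0.8) = 12.25 servings → $3.06.
lentils + whole-barley bread with both tight: 0.4266 servings and 10.06 servings → $2.90.
So the least-cost plan costs $2.90.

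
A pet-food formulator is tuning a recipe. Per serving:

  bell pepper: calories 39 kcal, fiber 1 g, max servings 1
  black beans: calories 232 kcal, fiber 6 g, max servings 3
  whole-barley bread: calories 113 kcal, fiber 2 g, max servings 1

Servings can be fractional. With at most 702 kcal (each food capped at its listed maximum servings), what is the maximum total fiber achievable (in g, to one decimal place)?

Fiber per kcal: black beans 0.02586, bell pepper 0.02564, whole-barley bread 0.0177.
Take 3 servings of black beans: uses 696 kcal, +18.0 g fiber (running total 18.0 g).
Take 0.1538 servings of bell pepper: uses 6 kcal, +0.2 g fiber (running total 18.2 g).
Filling greedily by fiber-per-kcal is optimal for one linear limit, giving 18.2 g.

18.2 g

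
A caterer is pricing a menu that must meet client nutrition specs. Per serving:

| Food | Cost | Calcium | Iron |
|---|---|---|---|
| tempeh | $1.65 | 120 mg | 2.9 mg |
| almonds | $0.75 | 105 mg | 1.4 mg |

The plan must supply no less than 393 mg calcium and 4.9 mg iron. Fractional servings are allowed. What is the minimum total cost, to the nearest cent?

$2.81

A basic optimal solution has at most two foods positive. Try each food alone and each pair with both targets met exactly.
tempeh only: max(393/120, 4.9/2.9) = 3.275 servings → $5.40.
almonds only: max(393/105, 4.9/1.4) = 3.743 servings → $2.81.
tempeh + almonds: the both-tight solution has a negative serving — not a feasible corner.
So the least-cost plan costs $2.81.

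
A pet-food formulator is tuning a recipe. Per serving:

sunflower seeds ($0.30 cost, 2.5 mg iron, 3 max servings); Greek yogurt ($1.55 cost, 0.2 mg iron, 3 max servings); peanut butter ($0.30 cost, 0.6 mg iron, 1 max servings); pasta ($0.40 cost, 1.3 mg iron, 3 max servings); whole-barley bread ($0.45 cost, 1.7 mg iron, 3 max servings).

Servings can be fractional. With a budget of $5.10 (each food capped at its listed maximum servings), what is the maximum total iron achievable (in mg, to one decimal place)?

17.3 mg

Iron per dollar: sunflower seeds 8.333, whole-barley bread 3.778, pasta 3.25, peanut butter 2, Greek yogurt 0.129.
Take 3 servings of sunflower seeds: spends $0.90, +7.5 mg iron (running total 7.5 mg).
Take 3 servings of whole-barley bread: spends $1.35, +5.1 mg iron (running total 12.6 mg).
Take 3 servings of pasta: spends $1.20, +3.9 mg iron (running total 16.5 mg).
Take 1 serving of peanut butter: spends $0.30, +0.6 mg iron (running total 17.1 mg).
Take 0.871 servings of Greek yogurt: spends $1.35, +0.2 mg iron (running total 17.3 mg).
Filling greedily by iron-per-dollar is optimal for one linear limit, giving 17.3 mg.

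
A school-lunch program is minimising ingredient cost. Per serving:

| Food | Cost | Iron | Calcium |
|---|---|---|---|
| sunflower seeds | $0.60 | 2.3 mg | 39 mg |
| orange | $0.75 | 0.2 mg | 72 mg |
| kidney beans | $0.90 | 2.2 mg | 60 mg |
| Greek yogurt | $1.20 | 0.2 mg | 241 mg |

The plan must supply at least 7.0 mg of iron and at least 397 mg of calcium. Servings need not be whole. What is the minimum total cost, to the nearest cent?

$3.17

The cheapest plan sits at a corner of the feasible region — with two constraints it uses at most two foods.
sunflower seeds only: max(7.0/2.3, 397/39) = 10.18 servings → $6.11.
orange only: max(7.0/0.2, 397/72) = 35 servings → $26.25.
kidney beans only: max(7.0/2.2, 397/60) = 6.617 servings → $5.96.
Greek yogurt only: max(7.0/0.2, 397/241) = 35 servings → $42.00.
sunflower seeds + orange with both tight: 2.691 servings and 4.056 servings → $4.66.
sunflower seeds + kidney beans with both targets exact would need a negative amount; discard.
sunflower seeds + Greek yogurt with both tight: 2.942 servings and 1.171 servings → $3.17.
orange + kidney beans with both tight: 3.097 servings and 2.9 servings → $4.93.
orange + Greek yogurt: intersection lies outside the first quadrant.
kidney beans + Greek yogurt with both tight: 3.102 servings and 0.875 servings → $3.84.
Cheapest feasible corner: $3.17.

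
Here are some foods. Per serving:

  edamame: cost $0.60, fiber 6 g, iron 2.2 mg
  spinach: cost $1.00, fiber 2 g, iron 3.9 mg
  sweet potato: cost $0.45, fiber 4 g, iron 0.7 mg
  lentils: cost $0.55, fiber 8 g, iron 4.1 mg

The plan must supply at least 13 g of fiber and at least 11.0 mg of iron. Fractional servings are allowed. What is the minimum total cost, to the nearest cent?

$1.48

edamame only: max(13/6, 11.0/2.2) = 5 servings → $3.00.
spinach only: max(13/2, 11.0/3.9) = 6.5 servings → $6.50.
sweet potato only: max(13/4, 11.0/0.7) = 15.71 servings → $7.07.
lentils only: max(13/8, 11.0/4.1) = 2.683 servings → $1.48.
edamame + spinach with both tight: 1.511 servings and 1.968 servings → $2.87.
edamame + sweet potato: the both-tight solution has a negative serving — not a feasible corner.
edamame + lentils: the both-tight solution has a negative serving — not a feasible corner.
spinach + sweet potato with both tight: 2.458 servings and 2.021 servings → $3.37.
spinach + lentils with both tight: 1.509 servings and 1.248 servings → $2.19.
sweet potato + lentils: the both-tight solution has a negative serving — not a feasible corner.
Cheapest feasible corner: $1.48.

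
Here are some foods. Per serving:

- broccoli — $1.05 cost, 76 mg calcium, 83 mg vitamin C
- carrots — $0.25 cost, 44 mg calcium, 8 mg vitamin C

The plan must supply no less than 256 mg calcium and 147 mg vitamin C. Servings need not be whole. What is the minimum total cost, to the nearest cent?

$2.35

Minimising a linear cost over {calcium ≥ 256, vitamin C ≥ 147, servings ≥ 0} — the optimum is at a vertex, using one or two foods.
broccoli only: max(256/76, 147/83) = 3.368 servings → $3.54.
carrots only: max(256/44, 147/8) = 18.38 servings → $4.59.
broccoli + carrots with both tight: 1.452 servings and 3.31 servings → $2.35.
So the least-cost plan costs $2.35.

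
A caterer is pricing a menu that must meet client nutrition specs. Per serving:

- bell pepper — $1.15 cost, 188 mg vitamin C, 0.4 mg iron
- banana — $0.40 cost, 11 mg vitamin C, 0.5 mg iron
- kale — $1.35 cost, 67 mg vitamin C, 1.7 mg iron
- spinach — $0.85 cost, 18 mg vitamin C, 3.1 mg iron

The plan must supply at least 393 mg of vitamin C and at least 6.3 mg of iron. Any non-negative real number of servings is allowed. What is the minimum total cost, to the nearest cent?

$3.72

With two linear requirements the optimum uses one or two foods; enumerate the corners.
bell pepper only: max(393/188, 6.3/0.4) = 15.75 servings → $18.11.
banana only: max(393/11, 6.3/0.5) = 35.73 servings → $14.29.
kale only: max(393/67, 6.3/1.7) = 5.866 servings → $7.92.
spinach only: max(393/18, 6.3/3.1) = 21.83 servings → $18.56.
bell pepper + banana with both tight: 1.42 servings and 11.46 servings → $6.22.
bell pepper + kale with both tight: 0.8402 servings and 3.508 servings → $5.70.
bell pepper + spinach with both tight: 1.92 servings and 1.785 servings → $3.72.
banana + kale: the both-tight solution has a negative serving — not a feasible corner.
banana + spinach with both targets exact would need a negative amount; discard.
kale + spinach: the both-tight solution has a negative serving — not a feasible corner.
So the least-cost plan costs $3.72.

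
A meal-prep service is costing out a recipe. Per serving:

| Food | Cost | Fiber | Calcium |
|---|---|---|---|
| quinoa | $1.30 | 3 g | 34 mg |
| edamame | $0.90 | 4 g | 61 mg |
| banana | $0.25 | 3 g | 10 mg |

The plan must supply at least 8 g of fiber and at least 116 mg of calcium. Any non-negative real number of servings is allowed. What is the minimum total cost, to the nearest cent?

With two linear requirements the optimum uses one or two foods; enumerate the corners.
quinoa only: max(8/3, 116/34) = 3.412 servings → $4.44.
edamame only: max(8/4, 116/61) = 2 servings → $1.80.
banana only: max(8/3, 116/10) = 11.6 servings → $2.90.
quinoa + edamame with both tight: 0.5106 servings and 1.617 servings → $2.12.
quinoa + banana: intersection lies outside the first quadrant.
edamame + banana with both tight: 1.874 servings and 0.1678 servings → $1.73.
So the least-cost plan costs $1.73.

$1.73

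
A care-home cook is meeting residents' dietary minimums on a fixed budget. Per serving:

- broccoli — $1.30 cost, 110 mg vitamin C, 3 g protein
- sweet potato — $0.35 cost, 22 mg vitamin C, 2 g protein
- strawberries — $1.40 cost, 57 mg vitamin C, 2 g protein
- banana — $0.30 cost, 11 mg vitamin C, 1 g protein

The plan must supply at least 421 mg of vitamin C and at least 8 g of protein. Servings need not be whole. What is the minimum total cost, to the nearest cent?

Compare the cost at each extreme point of the feasible region.
broccoli only: max(421/110, 8/3) = 3.827 servings → $4.98.
sweet potato only: max(421/22, 8/2) = 19.14 servings → $6.70.
strawberries only: max(421/57, 8/2) = 7.386 servings → $10.34.
banana only: max(421/11, 8/1) = 38.27 servings → $11.48.
broccoli + sweet potato with both targets exact would need a negative amount; discard.
broccoli + strawberries: intersection lies outside the first quadrant.
broccoli + banana with both targets exact would need a negative amount; discard.
sweet potato + strawberries: intersection lies outside the first quadrant.
sweet potato + banana (both tight): parallel constraints — no distinct corner.
strawberries + banana: the both-tight solution has a negative serving — not a feasible corner.
Cheapest feasible corner: $4.98.

$4.98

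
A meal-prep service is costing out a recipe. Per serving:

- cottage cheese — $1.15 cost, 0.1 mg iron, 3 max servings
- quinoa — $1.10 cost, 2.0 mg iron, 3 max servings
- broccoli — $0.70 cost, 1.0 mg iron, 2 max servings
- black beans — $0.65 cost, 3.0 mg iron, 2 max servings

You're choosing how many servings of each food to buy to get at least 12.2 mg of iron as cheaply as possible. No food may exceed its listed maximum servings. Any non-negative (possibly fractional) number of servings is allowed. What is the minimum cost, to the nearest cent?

Cost per mg of iron: black beans $0.2167, quinoa $0.5500, broccoli $0.7000, cottage cheese $11.5000.
Take 2 servings of black beans: +6.0 mg iron for $1.30 (total $1.30, still need 6.2 mg).
Take 3 servings of quinoa: +6.0 mg iron for $3.30 (total $4.60, still need 0.2 mg).
Take 0.2 servings of broccoli: +0.2 mg iron for $0.14 (total $4.74, still need 0.0 mg).
Greedy by cheapest-per-mg is optimal for a single linear constraint, so the minimum cost is $4.74.

$4.74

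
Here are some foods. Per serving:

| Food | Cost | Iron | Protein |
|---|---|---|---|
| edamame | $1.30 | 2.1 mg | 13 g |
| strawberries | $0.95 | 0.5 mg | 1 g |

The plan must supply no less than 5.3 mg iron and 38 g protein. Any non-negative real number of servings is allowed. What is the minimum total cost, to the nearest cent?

Two binding constraints pin down two serving amounts, so the optimal mix uses at most two foods. The candidates are each food alone (scaled to the tighter of iron/protein) and each pair with both constraints tight.
edamame only: max(5.3/2.1, 38/13) = 2.923 servings → $3.80.
strawberries only: max(5.3/0.5, 38/1) = 38 servings → $36.10.
edamame + strawberries: intersection lies outside the first quadrant.
So the least-cost plan costs $3.80.

$3.80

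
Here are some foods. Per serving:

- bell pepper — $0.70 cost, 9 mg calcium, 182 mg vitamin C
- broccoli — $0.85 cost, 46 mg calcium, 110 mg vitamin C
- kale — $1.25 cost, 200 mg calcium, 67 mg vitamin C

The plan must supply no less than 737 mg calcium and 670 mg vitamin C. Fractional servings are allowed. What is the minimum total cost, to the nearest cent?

Minimising a linear cost over {calcium ≥ 737, vitamin C ≥ 670, servings ≥ 0} — the optimum is at a vertex, using one or two foods.
bell pepper only: max(737/9, 670/182) = 81.89 servings → $57.32.
broccoli only: max(737/46, 670/110) = 16.02 servings → $13.62.
kale only: max(737/200, 670/67) = 10 servings → $12.50.
bell pepper + broccoli with both targets exact would need a negative amount; discard.
bell pepper + kale with both tight: 2.364 servings and 3.579 servings → $6.13.
broccoli + kale with both tight: 4.473 servings and 2.656 servings → $7.12.
The minimum over all feasible corners is $6.13.

$6.13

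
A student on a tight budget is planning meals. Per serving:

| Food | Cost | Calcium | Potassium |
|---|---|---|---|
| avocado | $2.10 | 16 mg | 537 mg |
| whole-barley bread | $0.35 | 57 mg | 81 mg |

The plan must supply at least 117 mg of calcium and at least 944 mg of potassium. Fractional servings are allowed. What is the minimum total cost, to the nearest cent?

This is a tiny linear program; its minimum lies at a vertex of the feasible set. List the vertices and price them.
avocado only: max(117/16, 944/537) = 7.312 servings → $15.36.
whole-barley bread only: max(117/57, 944/81) = 11.65 servings → $4.08.
avocado + whole-barley bread with both tight: 1.512 servings and 1.628 servings → $3.75.
The minimum over all feasible corners is $3.75.

$3.75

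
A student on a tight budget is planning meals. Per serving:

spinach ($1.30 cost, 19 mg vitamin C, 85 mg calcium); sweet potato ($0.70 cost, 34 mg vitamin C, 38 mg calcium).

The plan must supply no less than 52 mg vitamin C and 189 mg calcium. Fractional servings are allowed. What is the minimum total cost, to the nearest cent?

Compare the cost at each extreme point of the feasible region.
spinach only: max(52/19, 189/85) = 2.737 servings → $3.56.
sweet potato only: max(52/34, 189/38) = 4.974 servings → $3.48.
spinach + sweet potato with both tight: 2.053 servings and 0.3824 servings → $2.94.
The minimum over all feasible corners is $2.94.

$2.94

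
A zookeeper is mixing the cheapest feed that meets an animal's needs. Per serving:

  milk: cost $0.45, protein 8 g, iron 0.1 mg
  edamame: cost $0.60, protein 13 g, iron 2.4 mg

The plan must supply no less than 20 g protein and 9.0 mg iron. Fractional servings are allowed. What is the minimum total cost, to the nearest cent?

$2.25

At the optimum either one food covers both requirements or two foods hit both targets exactly; no other combination can be cheaper.
milk only: max(20/8, 9.0/0.1) = 90 servings → $40.50.
edamame only: max(20/13, 9.0/2.4) = 3.75 servings → $2.25.
milk + edamame: the both-tight solution has a negative serving — not a feasible corner.
So the least-cost plan costs $2.25.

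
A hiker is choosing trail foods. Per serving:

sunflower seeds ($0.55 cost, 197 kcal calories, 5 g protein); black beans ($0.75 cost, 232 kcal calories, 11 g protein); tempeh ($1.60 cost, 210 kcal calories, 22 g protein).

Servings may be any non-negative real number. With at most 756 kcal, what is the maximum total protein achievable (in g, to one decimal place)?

79.2 g

Protein per kcal: tempeh 0.1048, black beans 0.04741, sunflower seeds 0.02538.
With no serving limits, spend the whole calories allowance on tempeh: 756 kcal / 210 kcal × 22 g = 79.2 g.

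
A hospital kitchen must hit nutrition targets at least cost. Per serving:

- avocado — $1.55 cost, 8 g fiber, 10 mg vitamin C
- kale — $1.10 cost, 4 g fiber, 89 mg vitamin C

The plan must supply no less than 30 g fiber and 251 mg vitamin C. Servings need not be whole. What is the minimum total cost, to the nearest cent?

$6.64

Minimising a linear cost over {fiber ≥ 30, vitamin C ≥ 251, servings ≥ 0} — the optimum is at a vertex, using one or two foods.
avocado only: max(30/8, 251/10) = 25.1 servings → $38.91.
kale only: max(30/4, 251/89) = 7.5 servings → $8.25.
avocado + kale with both tight: 2.479 servings and 2.542 servings → $6.64.
Cheapest feasible corner: $6.64.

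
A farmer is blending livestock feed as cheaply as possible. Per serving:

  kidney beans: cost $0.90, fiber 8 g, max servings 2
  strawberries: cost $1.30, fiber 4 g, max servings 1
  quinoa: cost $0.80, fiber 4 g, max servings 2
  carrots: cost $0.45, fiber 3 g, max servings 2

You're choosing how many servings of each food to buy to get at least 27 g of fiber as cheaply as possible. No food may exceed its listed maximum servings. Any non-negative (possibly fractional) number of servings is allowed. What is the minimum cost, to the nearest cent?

$3.70

Cost per g of fiber: kidney beans $0.1125, carrots $0.1500, quinoa $0.2000, strawberries $0.3250.
Take 2 servings of kidney beans: +16.0 g fiber for $1.80 (total $1.80, still need 11.0 g).
Take 2 servings of carrots: +6.0 g fiber for $0.90 (total $2.70, still need 5.0 g).
Take 1.25 servings of quinoa: +5.0 g fiber for $1.00 (total $3.70, still need 0.0 g).
Filling from the cheapest source first is optimal under one linear minimum: $3.70.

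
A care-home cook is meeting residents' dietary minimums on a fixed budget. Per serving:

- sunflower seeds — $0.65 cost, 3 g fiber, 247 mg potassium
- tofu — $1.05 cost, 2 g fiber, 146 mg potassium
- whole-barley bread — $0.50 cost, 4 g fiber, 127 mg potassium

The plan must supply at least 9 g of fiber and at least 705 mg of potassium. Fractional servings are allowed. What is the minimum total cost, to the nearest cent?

Compare the cost at each extreme point of the feasible region.
sunflower seeds only: max(9/3, 705/247) = 3 servings → $1.95.
tofu only: max(9/2, 705/146) = 4.829 servings → $5.07.
whole-barley bread only: max(9/4, 705/127) = 5.551 servings → $2.78.
sunflower seeds + tofu with both tight: 1.714 servings and 1.929 servings → $3.14.
sunflower seeds + whole-barley bread with both tight: 2.763 servings and 0.1779 servings → $1.88.
tofu + whole-barley bread: the both-tight solution has a negative serving — not a feasible corner.
The minimum over all feasible corners is $1.88.

$1.88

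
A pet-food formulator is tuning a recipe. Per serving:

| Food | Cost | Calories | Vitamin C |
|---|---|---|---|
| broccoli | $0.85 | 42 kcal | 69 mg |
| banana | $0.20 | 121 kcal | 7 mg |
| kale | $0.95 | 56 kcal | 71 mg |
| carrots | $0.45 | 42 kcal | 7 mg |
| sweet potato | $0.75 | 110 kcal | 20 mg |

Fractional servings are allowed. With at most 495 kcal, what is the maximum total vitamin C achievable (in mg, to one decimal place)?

813.2 mg

Vitamin C per kcal: broccoli 1.643, kale 1.268, sweet potato 0.1818, carrots 0.1667, banana 0.05785.
With no serving limits, spend the whole calories allowance on broccoli: 495 kcal / 42 kcal × 69 mg = 813.2 mg.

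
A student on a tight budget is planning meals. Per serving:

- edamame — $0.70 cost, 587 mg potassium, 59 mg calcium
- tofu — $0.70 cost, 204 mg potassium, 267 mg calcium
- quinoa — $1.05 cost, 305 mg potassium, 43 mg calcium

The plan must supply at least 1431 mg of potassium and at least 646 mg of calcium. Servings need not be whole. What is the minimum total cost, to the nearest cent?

$2.64

Check every corner: each single food scaled to meet both minima, and each pair solved so both constraints bind.
edamame only: max(1431/587, 646/59) = 10.95 servings → $7.66.
tofu only: max(1431/204, 646/267) = 7.015 servings → $4.91.
quinoa only: max(1431/305, 646/43) = 15.02 servings → $15.77.
edamame + tofu with both tight: 1.73 servings and 2.037 servings → $2.64.
edamame + quinoa: intersection lies outside the first quadrant.
tofu + quinoa with both tight: 1.865 servings and 3.445 servings → $4.92.
The minimum over all feasible corners is $2.64.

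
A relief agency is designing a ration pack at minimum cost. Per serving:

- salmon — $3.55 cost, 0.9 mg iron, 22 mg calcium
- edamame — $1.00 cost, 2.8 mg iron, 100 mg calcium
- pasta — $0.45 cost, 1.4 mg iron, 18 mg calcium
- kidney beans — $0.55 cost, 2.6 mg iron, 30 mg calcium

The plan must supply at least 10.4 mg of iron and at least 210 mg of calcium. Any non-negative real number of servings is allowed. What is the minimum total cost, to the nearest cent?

The cheapest plan sits at a corner of the feasible region — with two constraints it uses at most two foods.
salmon only: max(10.4/0.9, 210/22) = 11.56 servings → $41.02.
edamame only: max(10.4/2.8, 210/100) = 3.714 servings → $3.71.
pasta only: max(10.4/1.4, 210/18) = 11.67 servings → $5.25.
kidney beans only: max(10.4/2.6, 210/30) = 7 servings → $3.85.
salmon + edamame with both targets exact would need a negative amount; discard.
salmon + pasta with both tight: 7.315 servings and 2.726 servings → $27.20.
salmon + kidney beans with both tight: 7.748 servings and 1.318 servings → $28.23.
edamame + pasta with both tight: 1.192 servings and 5.045 servings → $3.46.
edamame + kidney beans with both tight: 1.33 servings and 2.568 servings → $2.74.
pasta + kidney beans: intersection lies outside the first quadrant.
Cheapest feasible corner: $2.74.

$2.74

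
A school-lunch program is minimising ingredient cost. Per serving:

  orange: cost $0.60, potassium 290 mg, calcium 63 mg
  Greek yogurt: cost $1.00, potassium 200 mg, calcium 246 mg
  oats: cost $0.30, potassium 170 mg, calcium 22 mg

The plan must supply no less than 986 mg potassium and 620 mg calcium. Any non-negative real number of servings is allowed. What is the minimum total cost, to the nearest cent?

$3.19

Two binding constraints pin down two serving amounts, so the optimal mix uses at most two foods. The candidates are each food alone (scaled to the tighter of potassium/calcium) and each pair with both constraints tight.
orange only: max(986/290, 620/63) = 9.841 servings → $5.90.
Greek yogurt only: max(986/200, 620/246) = 4.93 servings → $4.93.
oats only: max(986/170, 620/22) = 28.18 servings → $8.45.
orange + Greek yogurt with both tight: 2.018 servings and 2.003 servings → $3.21.
orange + oats: intersection lies outside the first quadrant.
Greek yogurt + oats with both tight: 2.237 servings and 3.168 servings → $3.19.
Cheapest feasible corner: $3.19.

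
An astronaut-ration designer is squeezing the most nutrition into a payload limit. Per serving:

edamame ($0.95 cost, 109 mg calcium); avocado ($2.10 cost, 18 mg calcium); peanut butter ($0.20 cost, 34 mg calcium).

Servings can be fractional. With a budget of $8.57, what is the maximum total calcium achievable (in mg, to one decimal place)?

1456.9 mg

Calcium per dollar: peanut butter 170, edamame 114.7, avocado 8.571.
With no serving limits, spend the whole cost allowance on peanut butter: $8.57 / $0.20 × 34 mg = 1456.9 mg.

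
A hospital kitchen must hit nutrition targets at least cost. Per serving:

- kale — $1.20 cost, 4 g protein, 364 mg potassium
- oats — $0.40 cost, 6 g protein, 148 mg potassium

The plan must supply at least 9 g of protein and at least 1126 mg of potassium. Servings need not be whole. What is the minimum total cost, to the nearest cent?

For a min-cost LP with two ≥-constraints, a basic feasible solution has at most two positive variables.
kale only: max(9/4, 1126/364) = 3.093 servings → $3.71.
oats only: max(9/6, 1126/148) = 7.608 servings → $3.04.
kale + oats: the both-tight solution has a negative serving — not a feasible corner.
Cheapest feasible corner: $3.04.

$3.04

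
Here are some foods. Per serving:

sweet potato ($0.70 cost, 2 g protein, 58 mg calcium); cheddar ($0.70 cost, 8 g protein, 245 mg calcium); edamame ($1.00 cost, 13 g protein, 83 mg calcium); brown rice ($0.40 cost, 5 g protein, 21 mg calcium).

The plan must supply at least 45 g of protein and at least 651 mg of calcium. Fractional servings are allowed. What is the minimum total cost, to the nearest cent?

An LP optimum is at a vertex; with two nutrient constraints at most two foods are used. Check each candidate.
sweet potato only: max(45/2, 651/58) = 22.5 servings → $15.75.
cheddar only: max(45/8, 651/245) = 5.625 servings → $3.94.
edamame only: max(45/13, 651/83) = 7.843 servings → $7.84.
brown rice only: max(45/5, 651/21) = 31 servings → $12.40.
sweet potato + cheddar with both targets exact would need a negative amount; discard.
sweet potato + edamame with both tight: 8.041 servings and 2.224 servings → $7.85.
sweet potato + brown rice with both tight: 9.315 servings and 5.274 servings → $8.63.
cheddar + edamame with both tight: 1.875 servings and 2.307 servings → $3.62.
cheddar + brown rice with both tight: 2.185 servings and 5.503 servings → $3.73.
edamame + brown rice: the both-tight solution has a negative serving — not a feasible corner.
Cheapest feasible corner: $3.62.

$3.62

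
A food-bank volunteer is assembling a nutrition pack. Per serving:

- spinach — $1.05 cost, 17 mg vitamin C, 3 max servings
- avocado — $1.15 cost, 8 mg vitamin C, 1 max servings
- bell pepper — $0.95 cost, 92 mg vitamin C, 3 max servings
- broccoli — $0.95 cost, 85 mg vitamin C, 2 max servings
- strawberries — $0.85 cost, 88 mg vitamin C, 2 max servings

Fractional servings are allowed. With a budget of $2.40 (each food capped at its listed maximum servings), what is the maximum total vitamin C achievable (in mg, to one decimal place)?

243.8 mg

Vitamin C per dollar: strawberries 103.5, bell pepper 96.84, broccoli 89.47, spinach 16.19, avocado 6.957.
Take 2 servings of strawberries: spends $1.70, +176.0 mg vitamin C (running total 176.0 mg).
Take 0.7368 servings of bell pepper: spends $0.70, +67.8 mg vitamin C (running total 243.8 mg).
Filling greedily by vitamin C-per-dollar is optimal for one linear limit, giving 243.8 mg.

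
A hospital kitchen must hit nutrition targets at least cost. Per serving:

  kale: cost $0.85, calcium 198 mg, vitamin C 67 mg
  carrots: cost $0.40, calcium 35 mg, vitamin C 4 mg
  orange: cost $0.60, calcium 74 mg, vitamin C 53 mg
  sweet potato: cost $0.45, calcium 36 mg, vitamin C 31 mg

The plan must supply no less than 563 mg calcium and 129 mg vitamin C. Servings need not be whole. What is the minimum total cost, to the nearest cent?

The cheapest plan sits at a corner of the feasible region — with two constraints it uses at most two foods.
kale only: max(563/198, 129/67) = 2.843 servings → $2.42.
carrots only: max(563/35, 129/4) = 32.25 servings → $12.90.
orange only: max(563/74, 129/53) = 7.608 servings → $4.56.
sweet potato only: max(563/36, 129/31) = 15.64 servings → $7.04.
kale + carrots with both tight: 1.457 servings and 7.842 servings → $4.38.
kale + orange with both targets exact would need a negative amount; discard.
kale + sweet potato with both targets exact would need a negative amount; discard.
carrots + orange with both tight: 13.02 servings and 1.452 servings → $6.08.
carrots + sweet potato with both tight: 13.61 servings and 2.405 servings → $6.53.
orange + sweet potato: the both-tight solution has a negative serving — not a feasible corner.
The minimum over all feasible corners is $2.42.

$2.42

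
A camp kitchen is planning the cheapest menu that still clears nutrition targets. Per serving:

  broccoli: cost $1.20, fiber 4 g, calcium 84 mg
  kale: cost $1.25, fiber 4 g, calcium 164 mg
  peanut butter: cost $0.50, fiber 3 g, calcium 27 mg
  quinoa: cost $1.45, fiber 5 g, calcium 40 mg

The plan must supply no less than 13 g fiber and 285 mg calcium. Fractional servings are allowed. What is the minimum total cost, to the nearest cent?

Check every corner: each single food scaled to meet both minima, and each pair solved so both constraints bind.
broccoli only: max(13/4, 285/84) = 3.393 servings → $4.07.
kale only: max(13/4, 285/164) = 3.25 servings → $4.06.
peanut butter only: max(13/3, 285/27) = 10.56 servings → $5.28.
quinoa only: max(13/5, 285/40) = 7.125 servings → $10.33.
broccoli + kale with both tight: 3.1 servings and 0.15 servings → $3.91.
broccoli + peanut butter with both targets exact would need a negative amount; discard.
broccoli + quinoa: the both-tight solution has a negative serving — not a feasible corner.
kale + peanut butter with both tight: 1.312 servings and 2.583 servings → $2.93.
kale + quinoa with both tight: 1.371 servings and 1.503 servings → $3.89.
peanut butter + quinoa: intersection lies outside the first quadrant.
So the least-cost plan costs $2.93.

$2.93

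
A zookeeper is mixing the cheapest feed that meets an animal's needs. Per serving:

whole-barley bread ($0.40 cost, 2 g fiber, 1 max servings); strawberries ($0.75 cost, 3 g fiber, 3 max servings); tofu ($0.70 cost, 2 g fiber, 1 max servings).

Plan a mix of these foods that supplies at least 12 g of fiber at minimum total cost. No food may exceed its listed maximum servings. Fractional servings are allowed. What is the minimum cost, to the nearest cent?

Cost per g of fiber: whole-barley bread $0.2000, strawberries $0.2500, tofu $0.3500.
Take 1 serving of whole-barley bread: +2.0 g fiber for $0.40 (total $0.40, still need 10.0 g).
Take 3 servings of strawberries: +9.0 g fiber for $2.25 (total $2.65, still need 1.0 g).
Take 0.5 servings of tofu: +1.0 g fiber for $0.35 (total $3.00, still need 0.0 g).
Filling from the cheapest source first is optimal under one linear minimum: $3.00.

$3.00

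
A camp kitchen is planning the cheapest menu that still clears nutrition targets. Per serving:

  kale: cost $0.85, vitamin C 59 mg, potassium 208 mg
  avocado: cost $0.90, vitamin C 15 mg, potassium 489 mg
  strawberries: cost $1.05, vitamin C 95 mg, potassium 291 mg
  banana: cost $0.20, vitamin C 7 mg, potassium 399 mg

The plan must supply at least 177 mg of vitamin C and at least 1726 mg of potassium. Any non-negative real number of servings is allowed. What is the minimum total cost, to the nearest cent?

$2.34

The cheapest plan sits at a corner of the feasible region — with two constraints it uses at most two foods.
kale only: max(177/59, 1726/208) = 8.298 servings → $7.05.
avocado only: max(177/15, 1726/489) = 11.8 servings → $10.62.
strawberries only: max(177/95, 1726/291) = 5.931 servings → $6.23.
banana only: max(177/7, 1726/399) = 25.29 servings → $5.06.
kale + avocado with both tight: 2.358 servings and 2.527 servings → $4.28.
kale + strawberries: the both-tight solution has a negative serving — not a feasible corner.
kale + banana with both tight: 2.651 servings and 2.944 servings → $2.84.
avocado + strawberries with both tight: 2.672 servings and 1.441 servings → $3.92.
avocado + banana: intersection lies outside the first quadrant.
strawberries + banana with both tight: 1.632 servings and 3.135 servings → $2.34.
The minimum over all feasible corners is $2.34.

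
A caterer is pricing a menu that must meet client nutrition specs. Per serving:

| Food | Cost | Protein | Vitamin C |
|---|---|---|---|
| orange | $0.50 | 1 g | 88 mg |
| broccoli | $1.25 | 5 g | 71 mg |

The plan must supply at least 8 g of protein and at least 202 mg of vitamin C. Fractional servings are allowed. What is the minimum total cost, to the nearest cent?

A basic optimal solution has at most two foods positive. Try each food alone and each pair with both targets met exactly.
orange only: max(8/1, 202/88) = 8 servings → $4.00.
broccoli only: max(8/5, 202/71) = 2.845 servings → $3.56.
orange + broccoli with both tight: 1.198 servings and 1.36 servings → $2.30.
The minimum over all feasible corners is $2.30.

$2.30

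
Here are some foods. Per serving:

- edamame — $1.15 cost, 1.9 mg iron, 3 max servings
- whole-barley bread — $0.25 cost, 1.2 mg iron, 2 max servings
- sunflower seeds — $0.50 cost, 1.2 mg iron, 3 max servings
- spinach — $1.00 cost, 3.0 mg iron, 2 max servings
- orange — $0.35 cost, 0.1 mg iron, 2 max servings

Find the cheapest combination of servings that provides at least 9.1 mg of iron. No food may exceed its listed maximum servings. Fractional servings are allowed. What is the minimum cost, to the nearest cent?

$2.79

Cost per mg of iron: whole-barley bread $0.2083, spinach $0.3333, sunflower seeds $0.4167, edamame $0.6053, orange $3.5000.
Take 2 servings of whole-barley bread: +2.4 mg iron for $0.50 (total $0.50, still need 6.7 mg).
Take 2 servings of spinach: +6.0 mg iron for $2.00 (total $2.50, still need 0.7 mg).
Take 0.5833 servings of sunflower seeds: +0.7 mg iron for $0.29 (total $2.79, still need 0.0 mg).
Filling from the cheapest source first is optimal under one linear minimum: $2.79.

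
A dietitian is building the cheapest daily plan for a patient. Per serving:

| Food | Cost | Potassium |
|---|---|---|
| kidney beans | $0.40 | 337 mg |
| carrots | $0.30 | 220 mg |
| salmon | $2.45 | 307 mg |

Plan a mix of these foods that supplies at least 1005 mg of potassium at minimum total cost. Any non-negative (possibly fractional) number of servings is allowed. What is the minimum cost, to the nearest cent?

Cost per mg of potassium: kidney beans $0.0012, carrots $0.0014, salmon $0.0080.
With no serving limits, use only kidney beans: 1005 mg / 337 mg = 2.982 servings × $0.40 = $1.19.

$1.19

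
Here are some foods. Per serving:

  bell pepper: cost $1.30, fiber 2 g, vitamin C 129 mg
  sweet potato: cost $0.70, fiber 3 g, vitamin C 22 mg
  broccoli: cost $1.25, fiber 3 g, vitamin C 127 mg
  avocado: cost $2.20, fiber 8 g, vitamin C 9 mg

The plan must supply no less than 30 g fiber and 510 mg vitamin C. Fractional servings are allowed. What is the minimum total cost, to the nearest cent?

$8.52

This is a tiny linear program; its minimum lies at a vertex of the feasible set. List the vertices and price them.
bell pepper only: max(30/2, 510/129) = 15 servings → $19.50.
sweet potato only: max(30/3, 510/22) = 23.18 servings → $16.23.
broccoli only: max(30/3, 510/127) = 10 servings → $12.50.
avocado only: max(30/8, 510/9) = 56.67 servings → $124.67.
bell pepper + sweet potato with both tight: 2.536 servings and 8.309 servings → $9.11.
bell pepper + broccoli: intersection lies outside the first quadrant.
bell pepper + avocado with both tight: 3.757 servings and 2.811 servings → $11.07.
sweet potato + broccoli with both tight: 7.238 servings and 2.762 servings → $8.52.
sweet potato + avocado: the both-tight solution has a negative serving — not a feasible corner.
broccoli + avocado with both tight: 3.852 servings and 2.305 servings → $9.89.
So the least-cost plan costs $8.52.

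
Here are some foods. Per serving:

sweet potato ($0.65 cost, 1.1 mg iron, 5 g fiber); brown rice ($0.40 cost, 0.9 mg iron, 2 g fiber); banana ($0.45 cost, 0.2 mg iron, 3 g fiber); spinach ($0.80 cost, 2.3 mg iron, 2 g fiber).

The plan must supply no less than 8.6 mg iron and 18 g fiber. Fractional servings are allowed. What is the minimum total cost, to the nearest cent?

Two binding constraints pin down two serving amounts, so the optimal mix uses at most two foods. The candidates are each food alone (scaled to the tighter of iron/fiber) and each pair with both constraints tight.
sweet potato only: max(8.6/1.1, 18/5) = 7.818 servings → $5.08.
brown rice only: max(8.6/0.9, 18/2) = 9.556 servings → $3.82.
banana only: max(8.6/0.2, 18/3) = 43 servings → $19.35.
spinach only: max(8.6/2.3, 18/2) = 9 servings → $7.20.
sweet potato + brown rice with both targets exact would need a negative amount; discard.
sweet potato + banana with both targets exact would need a negative amount; discard.
sweet potato + spinach with both tight: 2.602 servings and 2.495 servings → $3.69.
brown rice + banana: intersection lies outside the first quadrant.
brown rice + spinach with both tight: 8.643 servings and 0.3571 servings → $3.74.
banana + spinach with both tight: 3.723 servings and 3.415 servings → $4.41.
So the least-cost plan costs $3.69.

$3.69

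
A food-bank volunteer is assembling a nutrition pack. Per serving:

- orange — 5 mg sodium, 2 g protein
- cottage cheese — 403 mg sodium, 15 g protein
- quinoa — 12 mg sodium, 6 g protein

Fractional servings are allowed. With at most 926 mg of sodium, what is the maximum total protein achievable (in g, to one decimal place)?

463.0 g

Protein per mg sodium: quinoa 0.5, orange 0.4, cottage cheese 0.03722.
With no serving limits, spend the whole sodium allowance on quinoa: 926 mg / 12 mg × 6 g = 463.0 g.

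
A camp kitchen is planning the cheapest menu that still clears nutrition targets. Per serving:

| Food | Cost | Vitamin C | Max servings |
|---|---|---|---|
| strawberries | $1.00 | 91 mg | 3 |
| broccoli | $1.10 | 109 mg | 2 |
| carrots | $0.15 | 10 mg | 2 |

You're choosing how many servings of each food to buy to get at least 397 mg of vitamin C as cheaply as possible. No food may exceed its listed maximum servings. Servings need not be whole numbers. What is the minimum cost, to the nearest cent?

Cost per mg of vitamin C: broccoli $0.0101, strawberries $0.0110, carrots $0.0150.
Take 2 servings of broccoli: +218.0 mg vitamin C for $2.20 (total $2.20, still need 179.0 mg).
Take 1.967 servings of strawberries: +179.0 mg vitamin C for $1.97 (total $4.17, still need 0.0 mg).
Filling from the cheapest source first is optimal under one linear minimum: $4.17.

$4.17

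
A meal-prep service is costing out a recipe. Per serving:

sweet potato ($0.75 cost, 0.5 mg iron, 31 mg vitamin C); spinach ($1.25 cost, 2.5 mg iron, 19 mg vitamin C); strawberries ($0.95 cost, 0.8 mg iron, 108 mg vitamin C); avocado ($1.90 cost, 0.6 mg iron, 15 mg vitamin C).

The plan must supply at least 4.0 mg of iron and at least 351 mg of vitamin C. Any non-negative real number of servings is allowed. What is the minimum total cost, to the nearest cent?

Minimising a linear cost over {iron ≥ 4.0, vitamin C ≥ 351, servings ≥ 0} — the optimum is at a vertex, using one or two foods.
sweet potato only: max(4.0/0.5, 351/31) = 11.32 servings → $8.49.
spinach only: max(4.0/2.5, 351/19) = 18.47 servings → $23.09.
strawberries only: max(4.0/0.8, 351/108) = 5 servings → $4.75.
avocado only: max(4.0/0.6, 351/15) = 23.4 servings → $44.46.
sweet potato + spinach with both targets exact would need a negative amount; discard.
sweet potato + strawberries with both tight: 5.178 servings and 1.764 servings → $5.56.
sweet potato + avocado: the both-tight solution has a negative serving — not a feasible corner.
spinach + strawberries with both tight: 0.5934 servings and 3.146 servings → $3.73.
spinach + avocado: the both-tight solution has a negative serving — not a feasible corner.
strawberries + avocado with both tight: 2.852 servings and 2.864 servings → $8.15.
The minimum over all feasible corners is $3.73.

$3.73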